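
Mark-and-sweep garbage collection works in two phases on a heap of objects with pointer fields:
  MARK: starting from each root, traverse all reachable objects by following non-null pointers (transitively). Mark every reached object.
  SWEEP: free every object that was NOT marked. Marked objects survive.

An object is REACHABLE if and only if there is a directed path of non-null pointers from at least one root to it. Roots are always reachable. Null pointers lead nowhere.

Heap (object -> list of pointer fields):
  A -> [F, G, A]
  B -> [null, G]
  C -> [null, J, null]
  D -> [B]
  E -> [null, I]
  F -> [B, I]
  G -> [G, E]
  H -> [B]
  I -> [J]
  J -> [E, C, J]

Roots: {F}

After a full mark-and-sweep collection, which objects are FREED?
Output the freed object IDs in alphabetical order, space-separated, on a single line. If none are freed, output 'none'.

Roots: F
Mark F: refs=B I, marked=F
Mark B: refs=null G, marked=B F
Mark I: refs=J, marked=B F I
Mark G: refs=G E, marked=B F G I
Mark J: refs=E C J, marked=B F G I J
Mark E: refs=null I, marked=B E F G I J
Mark C: refs=null J null, marked=B C E F G I J
Unmarked (collected): A D H

Answer: A D H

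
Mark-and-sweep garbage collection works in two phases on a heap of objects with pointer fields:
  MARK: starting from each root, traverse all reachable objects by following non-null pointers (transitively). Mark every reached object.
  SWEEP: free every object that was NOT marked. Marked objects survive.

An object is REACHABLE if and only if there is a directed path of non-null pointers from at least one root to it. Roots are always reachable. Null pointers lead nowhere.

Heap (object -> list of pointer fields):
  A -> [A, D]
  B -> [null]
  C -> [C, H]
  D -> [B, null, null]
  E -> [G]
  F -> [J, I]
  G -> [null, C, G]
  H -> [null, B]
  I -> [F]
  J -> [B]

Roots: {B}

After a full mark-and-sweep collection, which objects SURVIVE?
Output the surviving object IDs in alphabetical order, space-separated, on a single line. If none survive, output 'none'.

Answer: B

Derivation:
Roots: B
Mark B: refs=null, marked=B
Unmarked (collected): A C D E F G H I J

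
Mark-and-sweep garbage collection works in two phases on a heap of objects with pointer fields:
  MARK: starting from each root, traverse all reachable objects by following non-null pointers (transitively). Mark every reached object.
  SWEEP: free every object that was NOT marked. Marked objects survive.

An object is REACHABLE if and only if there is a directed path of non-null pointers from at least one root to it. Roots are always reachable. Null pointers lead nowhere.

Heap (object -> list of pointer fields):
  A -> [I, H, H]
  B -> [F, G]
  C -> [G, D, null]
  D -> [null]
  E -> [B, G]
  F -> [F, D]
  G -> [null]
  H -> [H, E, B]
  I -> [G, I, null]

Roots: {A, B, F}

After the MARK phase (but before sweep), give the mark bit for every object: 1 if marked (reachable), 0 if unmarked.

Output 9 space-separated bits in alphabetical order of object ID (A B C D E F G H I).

Answer: 1 1 0 1 1 1 1 1 1

Derivation:
Roots: A B F
Mark A: refs=I H H, marked=A
Mark B: refs=F G, marked=A B
Mark F: refs=F D, marked=A B F
Mark I: refs=G I null, marked=A B F I
Mark H: refs=H E B, marked=A B F H I
Mark G: refs=null, marked=A B F G H I
Mark D: refs=null, marked=A B D F G H I
Mark E: refs=B G, marked=A B D E F G H I
Unmarked (collected): C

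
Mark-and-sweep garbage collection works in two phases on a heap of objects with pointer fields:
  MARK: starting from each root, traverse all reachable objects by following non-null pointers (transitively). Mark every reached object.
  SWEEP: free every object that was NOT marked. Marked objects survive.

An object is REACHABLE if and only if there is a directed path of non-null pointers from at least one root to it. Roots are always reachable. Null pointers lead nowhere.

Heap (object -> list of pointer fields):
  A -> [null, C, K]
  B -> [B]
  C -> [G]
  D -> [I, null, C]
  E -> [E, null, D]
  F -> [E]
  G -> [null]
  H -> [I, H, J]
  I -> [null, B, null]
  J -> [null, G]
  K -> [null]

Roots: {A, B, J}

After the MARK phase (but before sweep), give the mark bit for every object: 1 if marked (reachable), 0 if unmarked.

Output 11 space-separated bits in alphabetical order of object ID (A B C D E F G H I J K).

Answer: 1 1 1 0 0 0 1 0 0 1 1

Derivation:
Roots: A B J
Mark A: refs=null C K, marked=A
Mark B: refs=B, marked=A B
Mark J: refs=null G, marked=A B J
Mark C: refs=G, marked=A B C J
Mark K: refs=null, marked=A B C J K
Mark G: refs=null, marked=A B C G J K
Unmarked (collected): D E F H I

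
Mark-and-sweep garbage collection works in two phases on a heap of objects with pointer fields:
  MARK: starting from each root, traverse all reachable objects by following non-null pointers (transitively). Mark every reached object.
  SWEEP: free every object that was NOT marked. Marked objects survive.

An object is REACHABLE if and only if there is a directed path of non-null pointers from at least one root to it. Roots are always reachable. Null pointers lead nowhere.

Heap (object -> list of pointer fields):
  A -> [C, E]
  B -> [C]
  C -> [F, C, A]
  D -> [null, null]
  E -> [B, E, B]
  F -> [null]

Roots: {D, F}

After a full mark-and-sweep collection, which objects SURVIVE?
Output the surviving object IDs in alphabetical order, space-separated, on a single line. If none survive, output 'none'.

Answer: D F

Derivation:
Roots: D F
Mark D: refs=null null, marked=D
Mark F: refs=null, marked=D F
Unmarked (collected): A B C E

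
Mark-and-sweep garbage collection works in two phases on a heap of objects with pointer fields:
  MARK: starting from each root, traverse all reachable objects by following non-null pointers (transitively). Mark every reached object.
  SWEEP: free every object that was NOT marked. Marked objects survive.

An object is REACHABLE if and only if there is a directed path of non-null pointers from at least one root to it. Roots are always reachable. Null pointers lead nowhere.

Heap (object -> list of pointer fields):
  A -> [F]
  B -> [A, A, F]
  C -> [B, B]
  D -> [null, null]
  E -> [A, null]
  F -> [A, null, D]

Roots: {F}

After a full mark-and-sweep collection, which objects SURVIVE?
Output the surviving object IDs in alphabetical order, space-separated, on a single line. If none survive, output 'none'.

Answer: A D F

Derivation:
Roots: F
Mark F: refs=A null D, marked=F
Mark A: refs=F, marked=A F
Mark D: refs=null null, marked=A D F
Unmarked (collected): B C E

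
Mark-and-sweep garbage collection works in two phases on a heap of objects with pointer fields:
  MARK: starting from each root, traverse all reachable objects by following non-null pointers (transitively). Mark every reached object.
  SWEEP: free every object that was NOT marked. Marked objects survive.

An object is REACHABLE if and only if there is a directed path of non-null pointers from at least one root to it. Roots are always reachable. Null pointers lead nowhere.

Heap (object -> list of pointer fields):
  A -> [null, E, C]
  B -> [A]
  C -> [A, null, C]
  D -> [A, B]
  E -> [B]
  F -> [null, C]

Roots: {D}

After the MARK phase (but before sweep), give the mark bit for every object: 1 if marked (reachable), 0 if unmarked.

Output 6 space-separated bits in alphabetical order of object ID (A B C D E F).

Answer: 1 1 1 1 1 0

Derivation:
Roots: D
Mark D: refs=A B, marked=D
Mark A: refs=null E C, marked=A D
Mark B: refs=A, marked=A B D
Mark E: refs=B, marked=A B D E
Mark C: refs=A null C, marked=A B C D E
Unmarked (collected): F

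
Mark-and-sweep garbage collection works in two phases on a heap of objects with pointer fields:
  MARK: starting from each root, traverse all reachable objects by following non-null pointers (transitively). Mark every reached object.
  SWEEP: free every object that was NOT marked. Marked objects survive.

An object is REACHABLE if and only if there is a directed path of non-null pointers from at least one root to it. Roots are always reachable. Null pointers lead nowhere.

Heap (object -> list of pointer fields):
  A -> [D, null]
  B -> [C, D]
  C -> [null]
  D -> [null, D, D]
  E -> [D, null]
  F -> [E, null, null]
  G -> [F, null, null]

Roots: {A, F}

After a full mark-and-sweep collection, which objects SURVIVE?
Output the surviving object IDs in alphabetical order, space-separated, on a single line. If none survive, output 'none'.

Roots: A F
Mark A: refs=D null, marked=A
Mark F: refs=E null null, marked=A F
Mark D: refs=null D D, marked=A D F
Mark E: refs=D null, marked=A D E F
Unmarked (collected): B C G

Answer: A D E F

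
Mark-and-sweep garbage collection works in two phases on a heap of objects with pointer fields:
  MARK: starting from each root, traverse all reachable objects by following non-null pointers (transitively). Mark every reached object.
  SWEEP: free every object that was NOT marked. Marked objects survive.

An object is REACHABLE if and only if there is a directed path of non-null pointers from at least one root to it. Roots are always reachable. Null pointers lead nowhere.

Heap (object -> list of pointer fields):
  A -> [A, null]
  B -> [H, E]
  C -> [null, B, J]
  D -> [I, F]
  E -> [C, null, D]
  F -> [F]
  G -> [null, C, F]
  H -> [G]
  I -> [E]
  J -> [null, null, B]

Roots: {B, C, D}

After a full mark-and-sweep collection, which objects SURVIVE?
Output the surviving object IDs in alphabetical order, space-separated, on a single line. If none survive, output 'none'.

Roots: B C D
Mark B: refs=H E, marked=B
Mark C: refs=null B J, marked=B C
Mark D: refs=I F, marked=B C D
Mark H: refs=G, marked=B C D H
Mark E: refs=C null D, marked=B C D E H
Mark J: refs=null null B, marked=B C D E H J
Mark I: refs=E, marked=B C D E H I J
Mark F: refs=F, marked=B C D E F H I J
Mark G: refs=null C F, marked=B C D E F G H I J
Unmarked (collected): A

Answer: B C D E F G H I J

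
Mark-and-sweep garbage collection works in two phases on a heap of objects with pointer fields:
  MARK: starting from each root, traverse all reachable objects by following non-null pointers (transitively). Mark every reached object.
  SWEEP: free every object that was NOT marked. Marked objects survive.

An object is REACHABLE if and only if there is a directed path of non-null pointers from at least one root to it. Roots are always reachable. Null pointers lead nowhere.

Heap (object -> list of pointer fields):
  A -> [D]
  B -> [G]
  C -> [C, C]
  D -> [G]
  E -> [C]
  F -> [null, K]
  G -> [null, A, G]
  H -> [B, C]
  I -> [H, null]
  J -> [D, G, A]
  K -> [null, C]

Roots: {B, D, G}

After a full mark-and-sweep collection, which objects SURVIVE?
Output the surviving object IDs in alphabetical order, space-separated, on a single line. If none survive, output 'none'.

Answer: A B D G

Derivation:
Roots: B D G
Mark B: refs=G, marked=B
Mark D: refs=G, marked=B D
Mark G: refs=null A G, marked=B D G
Mark A: refs=D, marked=A B D G
Unmarked (collected): C E F H I J K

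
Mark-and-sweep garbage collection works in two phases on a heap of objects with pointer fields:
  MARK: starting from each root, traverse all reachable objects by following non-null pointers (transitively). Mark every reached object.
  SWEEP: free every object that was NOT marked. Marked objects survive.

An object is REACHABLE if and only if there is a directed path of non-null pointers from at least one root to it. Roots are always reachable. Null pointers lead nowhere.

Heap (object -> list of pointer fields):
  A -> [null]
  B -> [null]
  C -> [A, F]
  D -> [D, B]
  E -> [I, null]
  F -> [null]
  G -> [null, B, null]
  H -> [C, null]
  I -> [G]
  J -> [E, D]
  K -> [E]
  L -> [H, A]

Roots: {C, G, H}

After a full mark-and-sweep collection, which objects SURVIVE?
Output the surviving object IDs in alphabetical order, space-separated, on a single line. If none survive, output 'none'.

Roots: C G H
Mark C: refs=A F, marked=C
Mark G: refs=null B null, marked=C G
Mark H: refs=C null, marked=C G H
Mark A: refs=null, marked=A C G H
Mark F: refs=null, marked=A C F G H
Mark B: refs=null, marked=A B C F G H
Unmarked (collected): D E I J K L

Answer: A B C F G H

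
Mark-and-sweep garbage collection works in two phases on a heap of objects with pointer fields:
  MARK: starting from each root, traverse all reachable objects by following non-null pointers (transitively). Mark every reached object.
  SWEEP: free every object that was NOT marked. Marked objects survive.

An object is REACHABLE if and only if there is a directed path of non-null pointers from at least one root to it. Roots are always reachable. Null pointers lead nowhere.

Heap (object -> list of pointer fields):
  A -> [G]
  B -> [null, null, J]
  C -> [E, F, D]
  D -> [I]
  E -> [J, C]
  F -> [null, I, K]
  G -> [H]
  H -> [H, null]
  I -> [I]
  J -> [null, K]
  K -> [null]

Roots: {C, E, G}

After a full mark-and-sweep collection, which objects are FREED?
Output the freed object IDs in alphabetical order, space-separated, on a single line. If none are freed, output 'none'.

Roots: C E G
Mark C: refs=E F D, marked=C
Mark E: refs=J C, marked=C E
Mark G: refs=H, marked=C E G
Mark F: refs=null I K, marked=C E F G
Mark D: refs=I, marked=C D E F G
Mark J: refs=null K, marked=C D E F G J
Mark H: refs=H null, marked=C D E F G H J
Mark I: refs=I, marked=C D E F G H I J
Mark K: refs=null, marked=C D E F G H I J K
Unmarked (collected): A B

Answer: A B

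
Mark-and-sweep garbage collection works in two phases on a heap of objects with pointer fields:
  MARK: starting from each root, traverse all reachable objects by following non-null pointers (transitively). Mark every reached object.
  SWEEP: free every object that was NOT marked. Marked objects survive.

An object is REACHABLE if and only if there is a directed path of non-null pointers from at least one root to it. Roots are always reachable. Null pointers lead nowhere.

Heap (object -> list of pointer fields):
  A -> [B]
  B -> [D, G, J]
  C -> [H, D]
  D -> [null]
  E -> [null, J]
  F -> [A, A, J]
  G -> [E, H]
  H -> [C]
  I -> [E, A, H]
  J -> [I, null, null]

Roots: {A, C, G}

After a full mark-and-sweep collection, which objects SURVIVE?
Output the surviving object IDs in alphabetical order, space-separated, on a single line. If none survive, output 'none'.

Answer: A B C D E G H I J

Derivation:
Roots: A C G
Mark A: refs=B, marked=A
Mark C: refs=H D, marked=A C
Mark G: refs=E H, marked=A C G
Mark B: refs=D G J, marked=A B C G
Mark H: refs=C, marked=A B C G H
Mark D: refs=null, marked=A B C D G H
Mark E: refs=null J, marked=A B C D E G H
Mark J: refs=I null null, marked=A B C D E G H J
Mark I: refs=E A H, marked=A B C D E G H I J
Unmarked (collected): F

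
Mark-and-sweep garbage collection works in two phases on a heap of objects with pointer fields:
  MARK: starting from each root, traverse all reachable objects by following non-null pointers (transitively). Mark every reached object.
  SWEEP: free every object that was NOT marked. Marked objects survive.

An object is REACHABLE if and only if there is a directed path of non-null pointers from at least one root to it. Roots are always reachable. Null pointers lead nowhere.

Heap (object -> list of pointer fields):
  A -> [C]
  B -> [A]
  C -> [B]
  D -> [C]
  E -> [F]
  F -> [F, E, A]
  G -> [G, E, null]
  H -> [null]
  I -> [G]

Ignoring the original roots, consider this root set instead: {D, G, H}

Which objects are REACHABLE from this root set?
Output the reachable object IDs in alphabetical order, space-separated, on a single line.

Roots: D G H
Mark D: refs=C, marked=D
Mark G: refs=G E null, marked=D G
Mark H: refs=null, marked=D G H
Mark C: refs=B, marked=C D G H
Mark E: refs=F, marked=C D E G H
Mark B: refs=A, marked=B C D E G H
Mark F: refs=F E A, marked=B C D E F G H
Mark A: refs=C, marked=A B C D E F G H
Unmarked (collected): I

Answer: A B C D E F G H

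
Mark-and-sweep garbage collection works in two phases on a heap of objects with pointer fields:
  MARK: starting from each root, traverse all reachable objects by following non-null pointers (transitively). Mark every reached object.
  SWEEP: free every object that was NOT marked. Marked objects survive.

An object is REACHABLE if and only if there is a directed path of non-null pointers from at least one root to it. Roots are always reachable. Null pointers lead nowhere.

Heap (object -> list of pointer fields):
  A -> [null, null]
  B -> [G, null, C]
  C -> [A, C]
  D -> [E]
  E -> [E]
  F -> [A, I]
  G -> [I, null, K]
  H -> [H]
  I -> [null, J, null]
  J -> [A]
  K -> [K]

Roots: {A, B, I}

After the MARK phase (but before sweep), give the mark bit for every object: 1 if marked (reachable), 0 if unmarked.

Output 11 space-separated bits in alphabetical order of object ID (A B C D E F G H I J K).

Answer: 1 1 1 0 0 0 1 0 1 1 1

Derivation:
Roots: A B I
Mark A: refs=null null, marked=A
Mark B: refs=G null C, marked=A B
Mark I: refs=null J null, marked=A B I
Mark G: refs=I null K, marked=A B G I
Mark C: refs=A C, marked=A B C G I
Mark J: refs=A, marked=A B C G I J
Mark K: refs=K, marked=A B C G I J K
Unmarked (collected): D E F H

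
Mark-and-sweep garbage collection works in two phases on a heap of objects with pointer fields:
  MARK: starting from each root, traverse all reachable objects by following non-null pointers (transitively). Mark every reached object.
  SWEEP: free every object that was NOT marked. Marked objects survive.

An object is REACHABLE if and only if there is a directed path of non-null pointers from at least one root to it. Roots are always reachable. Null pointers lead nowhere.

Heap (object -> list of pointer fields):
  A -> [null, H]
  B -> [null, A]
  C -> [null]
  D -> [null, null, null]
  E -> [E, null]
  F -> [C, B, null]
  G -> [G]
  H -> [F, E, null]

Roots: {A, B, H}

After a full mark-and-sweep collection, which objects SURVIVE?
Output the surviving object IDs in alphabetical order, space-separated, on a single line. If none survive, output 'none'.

Roots: A B H
Mark A: refs=null H, marked=A
Mark B: refs=null A, marked=A B
Mark H: refs=F E null, marked=A B H
Mark F: refs=C B null, marked=A B F H
Mark E: refs=E null, marked=A B E F H
Mark C: refs=null, marked=A B C E F H
Unmarked (collected): D G

Answer: A B C E F H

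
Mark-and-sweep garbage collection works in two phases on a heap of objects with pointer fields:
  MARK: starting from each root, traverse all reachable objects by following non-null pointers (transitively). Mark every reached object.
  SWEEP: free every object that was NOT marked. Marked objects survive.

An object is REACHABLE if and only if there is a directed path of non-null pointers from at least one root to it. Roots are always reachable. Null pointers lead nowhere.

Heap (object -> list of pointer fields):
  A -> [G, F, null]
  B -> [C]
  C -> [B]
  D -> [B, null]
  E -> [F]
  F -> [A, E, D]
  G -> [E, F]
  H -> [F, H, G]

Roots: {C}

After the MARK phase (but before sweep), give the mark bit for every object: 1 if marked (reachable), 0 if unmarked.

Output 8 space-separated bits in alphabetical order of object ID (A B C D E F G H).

Answer: 0 1 1 0 0 0 0 0

Derivation:
Roots: C
Mark C: refs=B, marked=C
Mark B: refs=C, marked=B C
Unmarked (collected): A D E F G H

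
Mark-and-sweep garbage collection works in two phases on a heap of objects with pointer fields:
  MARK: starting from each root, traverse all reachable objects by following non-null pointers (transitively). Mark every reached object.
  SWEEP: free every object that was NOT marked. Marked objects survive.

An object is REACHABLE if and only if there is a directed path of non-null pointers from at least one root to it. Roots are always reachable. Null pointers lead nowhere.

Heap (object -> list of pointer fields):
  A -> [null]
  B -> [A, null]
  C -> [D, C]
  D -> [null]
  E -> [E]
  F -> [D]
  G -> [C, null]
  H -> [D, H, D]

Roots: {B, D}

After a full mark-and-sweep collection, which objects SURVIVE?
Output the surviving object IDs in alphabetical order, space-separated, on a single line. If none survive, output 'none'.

Roots: B D
Mark B: refs=A null, marked=B
Mark D: refs=null, marked=B D
Mark A: refs=null, marked=A B D
Unmarked (collected): C E F G H

Answer: A B D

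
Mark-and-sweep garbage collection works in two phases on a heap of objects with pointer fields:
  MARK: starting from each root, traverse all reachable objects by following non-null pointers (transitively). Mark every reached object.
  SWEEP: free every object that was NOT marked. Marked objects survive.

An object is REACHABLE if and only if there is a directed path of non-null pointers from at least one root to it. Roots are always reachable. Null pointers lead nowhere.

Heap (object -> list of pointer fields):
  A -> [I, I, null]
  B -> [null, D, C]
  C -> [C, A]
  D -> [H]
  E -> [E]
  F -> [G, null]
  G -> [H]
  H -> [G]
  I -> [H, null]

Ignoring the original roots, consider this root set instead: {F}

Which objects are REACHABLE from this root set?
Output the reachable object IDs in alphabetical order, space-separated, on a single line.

Roots: F
Mark F: refs=G null, marked=F
Mark G: refs=H, marked=F G
Mark H: refs=G, marked=F G H
Unmarked (collected): A B C D E I

Answer: F G H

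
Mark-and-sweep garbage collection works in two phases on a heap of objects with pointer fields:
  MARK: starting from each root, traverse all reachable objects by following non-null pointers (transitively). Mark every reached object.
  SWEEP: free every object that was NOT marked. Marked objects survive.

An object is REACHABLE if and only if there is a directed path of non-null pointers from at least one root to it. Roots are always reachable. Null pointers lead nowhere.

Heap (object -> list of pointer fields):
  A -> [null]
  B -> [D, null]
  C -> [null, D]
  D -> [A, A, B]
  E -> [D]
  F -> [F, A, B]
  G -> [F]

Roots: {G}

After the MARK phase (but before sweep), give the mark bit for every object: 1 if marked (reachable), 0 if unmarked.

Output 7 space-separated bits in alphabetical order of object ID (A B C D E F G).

Answer: 1 1 0 1 0 1 1

Derivation:
Roots: G
Mark G: refs=F, marked=G
Mark F: refs=F A B, marked=F G
Mark A: refs=null, marked=A F G
Mark B: refs=D null, marked=A B F G
Mark D: refs=A A B, marked=A B D F G
Unmarked (collected): C E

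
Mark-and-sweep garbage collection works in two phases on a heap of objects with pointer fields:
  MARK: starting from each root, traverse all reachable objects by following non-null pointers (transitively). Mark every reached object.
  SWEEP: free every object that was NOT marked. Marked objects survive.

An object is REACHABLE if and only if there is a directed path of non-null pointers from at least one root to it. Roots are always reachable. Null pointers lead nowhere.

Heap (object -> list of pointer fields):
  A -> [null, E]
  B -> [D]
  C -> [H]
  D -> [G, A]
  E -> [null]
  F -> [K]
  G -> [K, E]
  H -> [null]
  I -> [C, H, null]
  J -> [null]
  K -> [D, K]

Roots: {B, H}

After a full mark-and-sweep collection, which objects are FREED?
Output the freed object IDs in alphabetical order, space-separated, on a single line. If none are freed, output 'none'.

Answer: C F I J

Derivation:
Roots: B H
Mark B: refs=D, marked=B
Mark H: refs=null, marked=B H
Mark D: refs=G A, marked=B D H
Mark G: refs=K E, marked=B D G H
Mark A: refs=null E, marked=A B D G H
Mark K: refs=D K, marked=A B D G H K
Mark E: refs=null, marked=A B D E G H K
Unmarked (collected): C F I J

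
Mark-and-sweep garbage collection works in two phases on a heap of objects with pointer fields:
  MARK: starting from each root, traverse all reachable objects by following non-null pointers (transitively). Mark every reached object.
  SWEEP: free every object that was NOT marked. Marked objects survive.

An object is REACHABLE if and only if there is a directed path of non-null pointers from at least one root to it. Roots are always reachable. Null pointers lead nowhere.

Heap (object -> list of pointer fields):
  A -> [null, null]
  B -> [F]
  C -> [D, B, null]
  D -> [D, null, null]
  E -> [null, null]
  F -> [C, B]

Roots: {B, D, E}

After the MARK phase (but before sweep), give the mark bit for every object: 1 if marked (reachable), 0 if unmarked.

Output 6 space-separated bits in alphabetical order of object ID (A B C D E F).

Roots: B D E
Mark B: refs=F, marked=B
Mark D: refs=D null null, marked=B D
Mark E: refs=null null, marked=B D E
Mark F: refs=C B, marked=B D E F
Mark C: refs=D B null, marked=B C D E F
Unmarked (collected): A

Answer: 0 1 1 1 1 1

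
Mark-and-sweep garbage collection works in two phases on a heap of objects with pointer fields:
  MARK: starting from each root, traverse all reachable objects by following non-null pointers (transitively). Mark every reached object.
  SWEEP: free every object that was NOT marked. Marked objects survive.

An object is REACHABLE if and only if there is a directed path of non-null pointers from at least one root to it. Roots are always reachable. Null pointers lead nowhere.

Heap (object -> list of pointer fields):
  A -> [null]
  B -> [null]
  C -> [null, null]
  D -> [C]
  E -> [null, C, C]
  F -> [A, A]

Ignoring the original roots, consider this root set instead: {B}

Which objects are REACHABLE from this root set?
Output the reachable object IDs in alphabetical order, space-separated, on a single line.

Answer: B

Derivation:
Roots: B
Mark B: refs=null, marked=B
Unmarked (collected): A C D E F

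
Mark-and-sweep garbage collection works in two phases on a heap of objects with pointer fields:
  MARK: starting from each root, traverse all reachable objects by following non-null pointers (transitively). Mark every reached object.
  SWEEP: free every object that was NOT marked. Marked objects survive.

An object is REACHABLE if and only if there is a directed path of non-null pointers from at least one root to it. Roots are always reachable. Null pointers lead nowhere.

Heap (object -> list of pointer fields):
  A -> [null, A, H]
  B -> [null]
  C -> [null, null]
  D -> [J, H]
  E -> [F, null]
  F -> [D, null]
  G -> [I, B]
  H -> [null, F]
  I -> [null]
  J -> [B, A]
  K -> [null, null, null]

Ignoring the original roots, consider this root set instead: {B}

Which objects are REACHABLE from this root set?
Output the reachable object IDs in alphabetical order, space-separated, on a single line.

Answer: B

Derivation:
Roots: B
Mark B: refs=null, marked=B
Unmarked (collected): A C D E F G H I J K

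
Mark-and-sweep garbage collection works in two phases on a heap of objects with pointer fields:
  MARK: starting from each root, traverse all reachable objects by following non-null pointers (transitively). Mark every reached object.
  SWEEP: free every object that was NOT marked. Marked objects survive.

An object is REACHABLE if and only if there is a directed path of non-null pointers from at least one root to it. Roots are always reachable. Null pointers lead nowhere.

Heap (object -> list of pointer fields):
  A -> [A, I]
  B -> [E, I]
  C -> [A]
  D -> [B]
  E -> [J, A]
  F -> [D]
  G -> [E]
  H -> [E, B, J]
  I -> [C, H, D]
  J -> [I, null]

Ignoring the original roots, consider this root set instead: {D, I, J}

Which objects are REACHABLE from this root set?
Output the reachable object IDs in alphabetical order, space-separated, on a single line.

Answer: A B C D E H I J

Derivation:
Roots: D I J
Mark D: refs=B, marked=D
Mark I: refs=C H D, marked=D I
Mark J: refs=I null, marked=D I J
Mark B: refs=E I, marked=B D I J
Mark C: refs=A, marked=B C D I J
Mark H: refs=E B J, marked=B C D H I J
Mark E: refs=J A, marked=B C D E H I J
Mark A: refs=A I, marked=A B C D E H I J
Unmarked (collected): F G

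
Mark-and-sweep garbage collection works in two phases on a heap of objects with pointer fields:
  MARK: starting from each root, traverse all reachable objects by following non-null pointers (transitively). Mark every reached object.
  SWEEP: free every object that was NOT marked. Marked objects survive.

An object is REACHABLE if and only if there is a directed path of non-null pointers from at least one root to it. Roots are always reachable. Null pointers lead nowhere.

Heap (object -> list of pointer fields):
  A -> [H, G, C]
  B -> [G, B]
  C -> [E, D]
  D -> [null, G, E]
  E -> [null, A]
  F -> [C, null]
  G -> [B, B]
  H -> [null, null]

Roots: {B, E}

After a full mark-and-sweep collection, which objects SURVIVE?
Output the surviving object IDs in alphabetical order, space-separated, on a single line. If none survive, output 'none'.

Roots: B E
Mark B: refs=G B, marked=B
Mark E: refs=null A, marked=B E
Mark G: refs=B B, marked=B E G
Mark A: refs=H G C, marked=A B E G
Mark H: refs=null null, marked=A B E G H
Mark C: refs=E D, marked=A B C E G H
Mark D: refs=null G E, marked=A B C D E G H
Unmarked (collected): F

Answer: A B C D E G H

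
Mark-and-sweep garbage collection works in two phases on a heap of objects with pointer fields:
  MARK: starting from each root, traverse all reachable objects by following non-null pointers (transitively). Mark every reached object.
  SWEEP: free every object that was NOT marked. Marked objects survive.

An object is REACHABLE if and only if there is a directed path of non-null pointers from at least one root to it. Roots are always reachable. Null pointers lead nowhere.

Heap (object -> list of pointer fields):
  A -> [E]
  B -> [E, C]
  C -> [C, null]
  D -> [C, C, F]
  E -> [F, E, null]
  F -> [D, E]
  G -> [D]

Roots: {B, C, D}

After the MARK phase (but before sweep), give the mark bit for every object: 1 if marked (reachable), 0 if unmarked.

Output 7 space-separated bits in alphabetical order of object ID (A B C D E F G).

Roots: B C D
Mark B: refs=E C, marked=B
Mark C: refs=C null, marked=B C
Mark D: refs=C C F, marked=B C D
Mark E: refs=F E null, marked=B C D E
Mark F: refs=D E, marked=B C D E F
Unmarked (collected): A G

Answer: 0 1 1 1 1 1 0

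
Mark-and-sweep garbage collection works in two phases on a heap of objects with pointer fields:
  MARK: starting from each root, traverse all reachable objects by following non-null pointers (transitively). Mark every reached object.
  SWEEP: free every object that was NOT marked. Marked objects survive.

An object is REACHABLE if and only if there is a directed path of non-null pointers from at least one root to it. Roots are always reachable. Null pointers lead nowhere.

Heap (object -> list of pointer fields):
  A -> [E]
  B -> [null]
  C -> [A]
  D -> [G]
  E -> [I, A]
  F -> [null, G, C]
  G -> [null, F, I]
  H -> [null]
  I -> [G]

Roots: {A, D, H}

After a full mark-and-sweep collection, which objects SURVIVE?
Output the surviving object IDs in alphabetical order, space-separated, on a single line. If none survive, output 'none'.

Roots: A D H
Mark A: refs=E, marked=A
Mark D: refs=G, marked=A D
Mark H: refs=null, marked=A D H
Mark E: refs=I A, marked=A D E H
Mark G: refs=null F I, marked=A D E G H
Mark I: refs=G, marked=A D E G H I
Mark F: refs=null G C, marked=A D E F G H I
Mark C: refs=A, marked=A C D E F G H I
Unmarked (collected): B

Answer: A C D E F G H I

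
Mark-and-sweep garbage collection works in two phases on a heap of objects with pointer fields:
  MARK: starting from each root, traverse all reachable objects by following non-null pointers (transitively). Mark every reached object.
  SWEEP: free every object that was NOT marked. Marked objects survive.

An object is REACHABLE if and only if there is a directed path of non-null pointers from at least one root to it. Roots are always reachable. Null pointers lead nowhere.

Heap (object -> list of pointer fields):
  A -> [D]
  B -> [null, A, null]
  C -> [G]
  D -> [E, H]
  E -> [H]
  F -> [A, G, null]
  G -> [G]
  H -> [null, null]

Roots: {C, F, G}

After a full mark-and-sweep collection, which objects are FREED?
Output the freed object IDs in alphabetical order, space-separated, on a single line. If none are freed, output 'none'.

Answer: B

Derivation:
Roots: C F G
Mark C: refs=G, marked=C
Mark F: refs=A G null, marked=C F
Mark G: refs=G, marked=C F G
Mark A: refs=D, marked=A C F G
Mark D: refs=E H, marked=A C D F G
Mark E: refs=H, marked=A C D E F G
Mark H: refs=null null, marked=A C D E F G H
Unmarked (collected): B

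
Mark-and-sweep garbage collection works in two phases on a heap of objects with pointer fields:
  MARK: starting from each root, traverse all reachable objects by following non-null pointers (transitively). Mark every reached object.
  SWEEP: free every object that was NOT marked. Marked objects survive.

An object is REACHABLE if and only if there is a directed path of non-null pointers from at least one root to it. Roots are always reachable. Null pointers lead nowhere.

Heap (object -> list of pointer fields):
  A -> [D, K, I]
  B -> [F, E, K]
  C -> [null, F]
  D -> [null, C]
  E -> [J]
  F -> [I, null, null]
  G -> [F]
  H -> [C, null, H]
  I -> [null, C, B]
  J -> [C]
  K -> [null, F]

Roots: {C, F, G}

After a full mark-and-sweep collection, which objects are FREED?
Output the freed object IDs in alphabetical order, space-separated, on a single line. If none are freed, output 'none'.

Roots: C F G
Mark C: refs=null F, marked=C
Mark F: refs=I null null, marked=C F
Mark G: refs=F, marked=C F G
Mark I: refs=null C B, marked=C F G I
Mark B: refs=F E K, marked=B C F G I
Mark E: refs=J, marked=B C E F G I
Mark K: refs=null F, marked=B C E F G I K
Mark J: refs=C, marked=B C E F G I J K
Unmarked (collected): A D H

Answer: A D H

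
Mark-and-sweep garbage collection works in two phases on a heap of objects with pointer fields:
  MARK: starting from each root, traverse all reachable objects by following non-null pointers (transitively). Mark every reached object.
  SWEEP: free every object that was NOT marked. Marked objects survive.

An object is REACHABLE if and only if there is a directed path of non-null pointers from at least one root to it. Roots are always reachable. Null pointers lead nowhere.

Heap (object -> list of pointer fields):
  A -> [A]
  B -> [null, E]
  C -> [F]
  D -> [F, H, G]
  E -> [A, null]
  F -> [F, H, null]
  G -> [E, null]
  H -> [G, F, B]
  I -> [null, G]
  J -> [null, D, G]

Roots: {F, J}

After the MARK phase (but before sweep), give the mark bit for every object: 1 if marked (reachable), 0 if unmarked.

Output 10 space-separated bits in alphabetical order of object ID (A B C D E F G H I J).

Answer: 1 1 0 1 1 1 1 1 0 1

Derivation:
Roots: F J
Mark F: refs=F H null, marked=F
Mark J: refs=null D G, marked=F J
Mark H: refs=G F B, marked=F H J
Mark D: refs=F H G, marked=D F H J
Mark G: refs=E null, marked=D F G H J
Mark B: refs=null E, marked=B D F G H J
Mark E: refs=A null, marked=B D E F G H J
Mark A: refs=A, marked=A B D E F G H J
Unmarked (collected): C I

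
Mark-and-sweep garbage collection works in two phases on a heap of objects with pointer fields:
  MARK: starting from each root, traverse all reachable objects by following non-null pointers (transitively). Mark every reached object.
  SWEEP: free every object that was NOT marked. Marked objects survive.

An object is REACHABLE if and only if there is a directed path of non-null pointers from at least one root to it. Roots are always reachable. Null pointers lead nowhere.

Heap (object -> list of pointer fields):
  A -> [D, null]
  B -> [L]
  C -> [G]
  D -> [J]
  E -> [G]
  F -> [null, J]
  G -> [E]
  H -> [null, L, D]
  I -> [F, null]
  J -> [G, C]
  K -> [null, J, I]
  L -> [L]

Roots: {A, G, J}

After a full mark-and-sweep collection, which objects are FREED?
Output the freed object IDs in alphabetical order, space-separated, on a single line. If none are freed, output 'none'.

Answer: B F H I K L

Derivation:
Roots: A G J
Mark A: refs=D null, marked=A
Mark G: refs=E, marked=A G
Mark J: refs=G C, marked=A G J
Mark D: refs=J, marked=A D G J
Mark E: refs=G, marked=A D E G J
Mark C: refs=G, marked=A C D E G J
Unmarked (collected): B F H I K L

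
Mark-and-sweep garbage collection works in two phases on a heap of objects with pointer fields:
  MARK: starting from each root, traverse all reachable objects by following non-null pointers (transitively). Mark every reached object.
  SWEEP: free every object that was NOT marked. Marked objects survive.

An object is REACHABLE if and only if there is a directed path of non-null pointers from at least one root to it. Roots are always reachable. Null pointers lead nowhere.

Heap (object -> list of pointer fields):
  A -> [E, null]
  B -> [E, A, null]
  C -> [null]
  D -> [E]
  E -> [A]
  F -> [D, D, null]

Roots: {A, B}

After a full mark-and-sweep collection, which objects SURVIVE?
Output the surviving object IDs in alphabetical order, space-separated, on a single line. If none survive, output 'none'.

Roots: A B
Mark A: refs=E null, marked=A
Mark B: refs=E A null, marked=A B
Mark E: refs=A, marked=A B E
Unmarked (collected): C D F

Answer: A B E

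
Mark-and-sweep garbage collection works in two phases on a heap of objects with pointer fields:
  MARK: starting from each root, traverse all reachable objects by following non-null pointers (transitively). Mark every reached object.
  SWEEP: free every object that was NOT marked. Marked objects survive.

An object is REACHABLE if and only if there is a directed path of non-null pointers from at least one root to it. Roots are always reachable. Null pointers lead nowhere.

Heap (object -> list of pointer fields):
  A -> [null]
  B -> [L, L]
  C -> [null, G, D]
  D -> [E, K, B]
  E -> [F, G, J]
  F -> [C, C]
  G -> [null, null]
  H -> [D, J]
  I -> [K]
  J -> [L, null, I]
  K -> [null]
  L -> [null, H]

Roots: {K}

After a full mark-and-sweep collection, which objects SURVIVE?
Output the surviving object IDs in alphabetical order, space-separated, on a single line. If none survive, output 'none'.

Roots: K
Mark K: refs=null, marked=K
Unmarked (collected): A B C D E F G H I J L

Answer: K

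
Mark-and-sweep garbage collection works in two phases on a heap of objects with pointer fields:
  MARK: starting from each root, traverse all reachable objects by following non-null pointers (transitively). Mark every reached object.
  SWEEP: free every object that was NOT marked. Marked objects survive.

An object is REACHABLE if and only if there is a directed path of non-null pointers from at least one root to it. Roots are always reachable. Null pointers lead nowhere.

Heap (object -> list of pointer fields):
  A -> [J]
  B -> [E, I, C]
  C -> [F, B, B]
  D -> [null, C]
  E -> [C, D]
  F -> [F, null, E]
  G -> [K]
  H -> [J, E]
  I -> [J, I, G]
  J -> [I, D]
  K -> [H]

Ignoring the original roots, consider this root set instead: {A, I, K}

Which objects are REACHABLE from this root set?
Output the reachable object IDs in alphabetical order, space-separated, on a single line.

Answer: A B C D E F G H I J K

Derivation:
Roots: A I K
Mark A: refs=J, marked=A
Mark I: refs=J I G, marked=A I
Mark K: refs=H, marked=A I K
Mark J: refs=I D, marked=A I J K
Mark G: refs=K, marked=A G I J K
Mark H: refs=J E, marked=A G H I J K
Mark D: refs=null C, marked=A D G H I J K
Mark E: refs=C D, marked=A D E G H I J K
Mark C: refs=F B B, marked=A C D E G H I J K
Mark F: refs=F null E, marked=A C D E F G H I J K
Mark B: refs=E I C, marked=A B C D E F G H I J K
Unmarked (collected): (none)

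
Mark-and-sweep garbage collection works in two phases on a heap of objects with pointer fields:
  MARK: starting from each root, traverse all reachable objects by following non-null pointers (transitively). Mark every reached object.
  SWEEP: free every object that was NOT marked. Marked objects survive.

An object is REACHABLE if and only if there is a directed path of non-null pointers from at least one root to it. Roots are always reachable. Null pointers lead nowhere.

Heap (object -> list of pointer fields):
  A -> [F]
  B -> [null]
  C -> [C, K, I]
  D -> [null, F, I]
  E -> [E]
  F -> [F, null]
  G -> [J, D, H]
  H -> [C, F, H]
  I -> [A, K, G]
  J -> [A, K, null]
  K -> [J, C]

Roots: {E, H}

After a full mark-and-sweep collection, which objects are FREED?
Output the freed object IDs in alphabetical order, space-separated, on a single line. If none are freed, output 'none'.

Answer: B

Derivation:
Roots: E H
Mark E: refs=E, marked=E
Mark H: refs=C F H, marked=E H
Mark C: refs=C K I, marked=C E H
Mark F: refs=F null, marked=C E F H
Mark K: refs=J C, marked=C E F H K
Mark I: refs=A K G, marked=C E F H I K
Mark J: refs=A K null, marked=C E F H I J K
Mark A: refs=F, marked=A C E F H I J K
Mark G: refs=J D H, marked=A C E F G H I J K
Mark D: refs=null F I, marked=A C D E F G H I J K
Unmarked (collected): B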